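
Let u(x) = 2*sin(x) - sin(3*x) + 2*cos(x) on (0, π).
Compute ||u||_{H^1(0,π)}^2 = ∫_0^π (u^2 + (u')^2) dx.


||u||_{H^1(0,π)}^2 = 13*π

u'(x) = -2*sin(x) + 2*cos(x) - 3*cos(3*x).
Expand u² and (u')² and integrate term by term on (0, π), using: for integers n ≥ 1, ∫_0^π sin²(nx) dx = ∫_0^π cos²(nx) dx = π/2; for n ≠ n', ∫_0^π sin(nx)sin(n'x) dx = ∫_0^π cos(nx)cos(n'x) dx = 0; and by product-to-sum, ∫_0^π sin(nx)cos(n'x) dx = ½∫_0^π [sin((n+n')x) + sin((n−n')x)] dx, which is 0 when n+n' is even and 2n/(n²−n'²) when n+n' is odd (it need not vanish on (0, π)).
  u² squared terms: (-1)²·∫sin(3x)² dx = 1·π/2 = π/2;  (2)²·∫cos(x)² dx = 4·π/2 = 2*π;  (2)²·∫sin(x)² dx = 4·π/2 = 2*π.
  u² cross terms: 2·(-1)·(2)·∫sin(3x)·cos(x) dx = -4·(0) = 0;  2·(-1)·(2)·∫sin(3x)·sin(x) dx = -4·(0) = 0;  2·(2)·(2)·∫cos(x)·sin(x) dx = 8·(0) = 0.
  So ∫_0^π u² dx = π/2 + 2*π + 2*π + 0 + 0 + 0 = 9*π/2.
  (u')² squared terms: (-3)²·∫cos(3x)² dx = 9·π/2 = 9*π/2;  (-2)²·∫sin(x)² dx = 4·π/2 = 2*π;  (2)²·∫cos(x)² dx = 4·π/2 = 2*π.
  (u')² cross terms: 2·(-3)·(-2)·∫cos(3x)·sin(x) dx = 12·(0) = 0;  2·(-3)·(2)·∫cos(3x)·cos(x) dx = -12·(0) = 0;  2·(-2)·(2)·∫sin(x)·cos(x) dx = -8·(0) = 0.
  So ∫_0^π (u')² dx = 9*π/2 + 2*π + 2*π + 0 + 0 + 0 = 17*π/2.
||u||_{H^1}^2 = (9*π/2) + (17*π/2) = 13*π.


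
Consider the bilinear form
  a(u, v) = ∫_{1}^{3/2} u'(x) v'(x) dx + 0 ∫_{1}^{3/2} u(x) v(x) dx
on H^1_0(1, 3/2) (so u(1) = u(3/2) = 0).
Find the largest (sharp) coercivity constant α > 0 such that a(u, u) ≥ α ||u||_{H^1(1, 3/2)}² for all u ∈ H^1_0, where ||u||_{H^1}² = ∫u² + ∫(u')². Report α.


α = 4*π^2/(1 + 4*π^2)

Coercivity of a(·,·) on H^1_0(1, 3/2) means a(u, u) ≥ α ||u||_{H^1}² for every u ∈ H^1_0.
The interval has length L = 1/2, and Poincaré/coercivity depend only on L. Here a(u, u) = ∫(u')² + (0)·∫u².
Here c = 0, so a(u,u) = ∫(u')² alone. The condition a(u,u) ≥ α||u||_{H^1}² reads (1−α)∫(u')² ≥ (α−c)∫u². Any admissible α is ≤ 1 (rapidly oscillating u have ∫u²/∫(u')² → 0), and α = 1 would force 0 ≥ (1−c)∫u², impossible since c < 1; so 1−α > 0. By the sharp Poincaré inequality on H^1_0 of an interval of length L, ∫(u')² ≥ (π/L)²∫u² with equality for the first sine mode sin(π(x−x₀)/L) (x₀ the left endpoint), so the inequality holds for all u iff (1−α)(π/L)² ≥ α − c, i.e. α ≤ ((π/L)² + c)/((π/L)² + 1) = (1 + c(L/π)²)/(1 + (L/π)²). (Direct route, valid since c ≤ 0: Poincaré gives c∫u² ≥ c(L/π)²∫(u')², so a(u,u) ≥ (1 + c(L/π)²)∫(u')², while ||u||_{H^1}² ≤ (1 + (L/π)²)∫(u')²; dividing yields the same α.) With (π/L)² = 4*π^2 and c = 0, the largest admissible constant is α = ((π/L)² + c)/((π/L)² + 1).
Simplifying, α = 4*π^2/(1 + 4*π^2).


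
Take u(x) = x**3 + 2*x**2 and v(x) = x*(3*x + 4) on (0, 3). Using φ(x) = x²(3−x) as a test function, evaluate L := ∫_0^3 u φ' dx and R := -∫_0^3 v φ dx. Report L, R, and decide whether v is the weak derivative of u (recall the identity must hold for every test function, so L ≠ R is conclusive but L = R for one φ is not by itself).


LHS = -243/2, RHS = -243/2. Yes, v = u' weakly.

u(x) = x**3 + 2*x**2, classical derivative u'(x) = 3*x**2 + 4*x.
φ(x) = x²(3−x), so φ'(x) = 3*x*(2 - x).
Note φ(0) = φ(3) = 0, so the boundary term u·φ vanishes.
LHS = ∫_0^3 u(x) φ'(x) dx = ∫_0^3 (-3*x^5 + 12*x^3) dx. Term by term:
  ∫_0^3 -3*x^5 dx = -729/2;  ∫_0^3 12*x^3 dx = 243.
Sum: -729/2 + 243 = -243/2.
So LHS = -243/2.
∫_0^3 v(x) φ(x) dx = ∫_0^3 (-3*x^5 + 5*x^4 + 12*x^3) dx. Term by term:
  ∫_0^3 -3*x^5 dx = -729/2;  ∫_0^3 5*x^4 dx = 243;  ∫_0^3 12*x^3 dx = 243.
Sum: -729/2 + 243 + 243 = 243/2.
So RHS = -∫_0^3 v(x) φ(x) dx = -243/2.
LHS = RHS, so the identity holds for this test φ.
Moreover u is smooth here and v(x) = u'(x) = 3*x**2 + 4*x pointwise, so the identity holds for every test function. Hence v is the weak derivative of u.


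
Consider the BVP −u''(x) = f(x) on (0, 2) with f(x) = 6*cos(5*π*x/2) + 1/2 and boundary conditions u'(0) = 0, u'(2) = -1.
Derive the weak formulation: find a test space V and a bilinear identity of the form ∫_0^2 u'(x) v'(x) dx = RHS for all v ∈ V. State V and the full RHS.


V = H^1(0, 2) (v unrestricted at boundary; u is determined up to an additive constant); weak form: ∫_0^2 u'v' dx = ∫_0^2 (6*cos(5*π*x/2) + 1/2) v dx − v(2) for all v ∈ V.

Multiply both sides by a test function v and integrate from 0 to 2:
  ∫_0^2 −u''(x) v(x) dx = ∫_0^2 f(x) v(x) dx.
Integrate the LHS by parts once:
  ∫_0^2 −u'' v dx = −[u'(x) v(x)]_0^2 + ∫_0^2 u'(x) v'(x) dx.
Thus ∫_0^2 u'(x) v'(x) dx = ∫_0^2 f(x) v(x) dx + [u'(x) v(x)]_0^2.
Choose V so that boundary terms are either known or forced to vanish.
u has inhomogeneous Neumann u'(0) = 0, u'(2) = -1. [u' v]_0^2 = (-1)·v(2) − (0)·v(0) = − v(2). Take V = H^1(0, 2); boundary term becomes part of RHS.
Weak formulation: find u (satisfying any essential BC) such that ∫_0^2 u'(x) v'(x) dx = ∫_0^2 f v dx − v(2) for all v ∈ V (Neumann data are natural BCs: they enter the RHS as boundary terms).
Substituting f(x) = 6*cos(5*π*x/2) + 1/2, the right-hand side is ∫_0^2 (6*cos(5*π*x/2) + 1/2) v dx − v(2).
Compatibility check (pure Neumann): taking v ≡ 1 ∈ V gives 0 = ∫_0^2 f dx + (-1) − (0), i.e. ∫_0^2 f dx must equal u'(0) − u'(2) = 1. Indeed ∫_0^2 (6*cos(5*π*x/2) + 1/2) dx = 1, so the data are compatible. The solution is then unique only up to an additive constant (fix it e.g. by requiring ∫_0^2 u dx = 0).


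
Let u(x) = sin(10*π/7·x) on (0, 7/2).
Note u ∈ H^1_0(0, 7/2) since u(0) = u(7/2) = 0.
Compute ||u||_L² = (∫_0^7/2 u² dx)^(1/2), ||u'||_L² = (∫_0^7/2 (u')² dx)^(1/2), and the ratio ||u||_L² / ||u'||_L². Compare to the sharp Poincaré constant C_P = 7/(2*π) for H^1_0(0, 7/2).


||u||_L² / ||u'||_L² = 7/(10*π) < C_P = 7/(2*π).

u(x) = sin(10*π/7·x), so u'(x) = 10*π*cos(10*π*x/7)/7.
Writing u(x) = A·sin(kπx/L) with A = 1 and k = 5, use ∫_0^L sin²(kπx/L) dx = L/2 and ∫_0^L cos²(kπx/L) dx = L/2.
u² = 1·sin²(10*π/7·x) and (u')² = 100*π^2/49·cos²(10*π/7·x), and each of sin², cos² integrates to L/2 = 7/4 over (0, 7/2).
∫_0^7/2 u² dx = 7/4, so ||u||_L² = sqrt(7)/2.
∫_0^7/2 (u')² dx = 25*π^2/7, so ||u'||_L² = 5*sqrt(7)*π/7.
Ratio ||u||_L² / ||u'||_L² = 7/(10*π).
Sharp Poincaré constant on H^1_0(0, 7/2) is C_P = L/π = 7/(2*π), achieved by sin(2*π/7·x).
This is the k = 5 harmonic; the ratio L/(kπ) is strictly less than C_P = L/π, consistent with the sharp inequality ||u||_L² ≤ C_P ||u'||_L².


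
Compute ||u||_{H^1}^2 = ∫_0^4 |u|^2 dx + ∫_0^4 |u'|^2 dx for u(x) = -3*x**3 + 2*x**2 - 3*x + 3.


||u||_{H^1}^2 = 3057272/105

The H^1 norm (squared) on an interval (0, L) is
  ||u||_{H^1}^2 = ∫_0^L u(x)^2 dx + ∫_0^L u'(x)^2 dx.
Compute u'(x) = -9*x**2 + 4*x - 3.
Then u(x)^2 = 9*x**6 - 12*x**5 + 22*x**4 - 30*x**3 + 21*x**2 - 18*x + 9 and u'(x)^2 = 81*x**4 - 72*x**3 + 70*x**2 - 24*x + 9.
Integrate each monomial from 0 to 4 using ∫_0^4 c·x^n dx = c·4^(n+1)/(n+1):
  ∫_0^4 u(x)^2 dx = ∫_0^4 (9*x^6 - 12*x^5 + 22*x^4 - 30*x^3 + 21*x^2 - 18*x + 9) dx. Term by term:
    ∫_0^4 9*x^6 dx = 147456/7;  ∫_0^4 -12*x^5 dx = -8192;  ∫_0^4 22*x^4 dx = 22528/5;
    ∫_0^4 -30*x^3 dx = -1920;  ∫_0^4 21*x^2 dx = 448;  ∫_0^4 -18*x dx = -144;
    ∫_0^4 9 dx = 36.
  Sum: 147456/7 − 8192 + 22528/5 − 1920 + 448 − 144 + 36 = 552956/35.
  ∫_0^4 u'(x)^2 dx = ∫_0^4 (81*x^4 - 72*x^3 + 70*x^2 - 24*x + 9) dx. Term by term:
    ∫_0^4 81*x^4 dx = 82944/5;  ∫_0^4 -72*x^3 dx = -4608;  ∫_0^4 70*x^2 dx = 4480/3;
    ∫_0^4 -24*x dx = -192;  ∫_0^4 9 dx = 36.
  Sum: 82944/5 − 4608 + 4480/3 − 192 + 36 = 199772/15.
Adding: ||u||_{H^1}^2 = 552956/35 + 199772/15 = 3057272/105.


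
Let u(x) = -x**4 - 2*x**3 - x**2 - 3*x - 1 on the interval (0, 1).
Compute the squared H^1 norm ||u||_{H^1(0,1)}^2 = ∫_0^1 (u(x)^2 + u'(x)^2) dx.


||u||_{H^1}^2 = 24356/315

The H^1 norm (squared) on an interval (0, L) is
  ||u||_{H^1}^2 = ∫_0^L u(x)^2 dx + ∫_0^L u'(x)^2 dx.
Compute u'(x) = -4*x**3 - 6*x**2 - 2*x - 3.
Then u(x)^2 = x**8 + 4*x**7 + 6*x**6 + 10*x**5 + 15*x**4 + 10*x**3 + 11*x**2 + 6*x + 1 and u'(x)^2 = 16*x**6 + 48*x**5 + 52*x**4 + 48*x**3 + 40*x**2 + 12*x + 9.
Integrate each monomial from 0 to 1 using ∫_0^1 c·x^n dx = c·1^(n+1)/(n+1):
  ∫_0^1 u(x)^2 dx = ∫_0^1 (x^8 + 4*x^7 + 6*x^6 + 10*x^5 + 15*x^4 + 10*x^3 + 11*x^2 + 6*x + 1) dx. Term by term:
    ∫_0^1 x^8 dx = 1/9;  ∫_0^1 4*x^7 dx = 1/2;  ∫_0^1 6*x^6 dx = 6/7;
    ∫_0^1 10*x^5 dx = 5/3;  ∫_0^1 15*x^4 dx = 3;  ∫_0^1 10*x^3 dx = 5/2;
    ∫_0^1 11*x^2 dx = 11/3;  ∫_0^1 6*x dx = 3;  ∫_0^1 1 dx = 1.
  Sum: 1/9 + 1/2 + 6/7 + 5/3 + 3 + 5/2 + 11/3 + 3 + 1 = 1027/63.
  ∫_0^1 u'(x)^2 dx = ∫_0^1 (16*x^6 + 48*x^5 + 52*x^4 + 48*x^3 + 40*x^2 + 12*x + 9) dx. Term by term:
    ∫_0^1 16*x^6 dx = 16/7;  ∫_0^1 48*x^5 dx = 8;  ∫_0^1 52*x^4 dx = 52/5;
    ∫_0^1 48*x^3 dx = 12;  ∫_0^1 40*x^2 dx = 40/3;  ∫_0^1 12*x dx = 6;
    ∫_0^1 9 dx = 9.
  Sum: 16/7 + 8 + 52/5 + 12 + 40/3 + 6 + 9 = 6407/105.
Adding: ||u||_{H^1}^2 = 1027/63 + 6407/105 = 24356/315.


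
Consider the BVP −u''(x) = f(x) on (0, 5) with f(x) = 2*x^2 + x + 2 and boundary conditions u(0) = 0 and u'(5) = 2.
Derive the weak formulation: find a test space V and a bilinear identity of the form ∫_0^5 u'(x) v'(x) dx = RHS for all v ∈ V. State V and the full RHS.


V = {v ∈ H^1(0, 5) : v(0) = 0} (test functions vanish at x = 0 where u is specified); weak form: ∫_0^5 u'v' dx = ∫_0^5 (2*x^2 + x + 2) v dx + 2·v(5) for all v ∈ V.

Multiply both sides by a test function v and integrate from 0 to 5:
  ∫_0^5 −u''(x) v(x) dx = ∫_0^5 f(x) v(x) dx.
Integrate the LHS by parts once:
  ∫_0^5 −u'' v dx = −[u'(x) v(x)]_0^5 + ∫_0^5 u'(x) v'(x) dx.
Thus ∫_0^5 u'(x) v'(x) dx = ∫_0^5 f(x) v(x) dx + [u'(x) v(x)]_0^5.
Choose V so that boundary terms are either known or forced to vanish.
Mixed BC: u(0) = 0 (Dirichlet) and u'(5) = 2 (Neumann). Define V = {v ∈ H^1(0, 5) : v(0) = 0}. Then [u' v]_0^5 = u'(5)·v(5) − u'(0)·0 = 2·v(5).
Weak formulation: find u (satisfying any essential BC) such that ∫_0^5 u'(x) v'(x) dx = ∫_0^5 f v dx + 2·v(5) for all v ∈ V (Dirichlet at 0 absorbed into V; Neumann datum at x = 5 contributes the boundary term).
Substituting f(x) = 2*x^2 + x + 2, the right-hand side is ∫_0^5 (2*x^2 + x + 2) v dx + 2·v(5).


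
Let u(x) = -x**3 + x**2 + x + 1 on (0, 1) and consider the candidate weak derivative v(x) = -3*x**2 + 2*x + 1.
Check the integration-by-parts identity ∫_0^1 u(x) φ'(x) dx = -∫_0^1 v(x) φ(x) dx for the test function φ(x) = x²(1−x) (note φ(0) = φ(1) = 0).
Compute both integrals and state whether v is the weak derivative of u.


LHS = -1/12, RHS = -1/12. Yes, v = u' weakly.

u(x) = -x**3 + x**2 + x + 1, classical derivative u'(x) = -3*x**2 + 2*x + 1.
φ(x) = x²(1−x), so φ'(x) = x*(2 - 3*x).
Note φ(0) = φ(1) = 0, so the boundary term u·φ vanishes.
LHS = ∫_0^1 u(x) φ'(x) dx = ∫_0^1 (3*x^5 - 5*x^4 - x^3 - x^2 + 2*x) dx. Term by term:
  ∫_0^1 3*x^5 dx = 1/2;  ∫_0^1 -5*x^4 dx = -1;  ∫_0^1 -x^3 dx = -1/4;
  ∫_0^1 -x^2 dx = -1/3;  ∫_0^1 2*x dx = 1.
Sum: 1/2 − 1 − 1/4 − 1/3 + 1 = -1/12.
So LHS = -1/12.
∫_0^1 v(x) φ(x) dx = ∫_0^1 (3*x^5 - 5*x^4 + x^3 + x^2) dx. Term by term:
  ∫_0^1 3*x^5 dx = 1/2;  ∫_0^1 -5*x^4 dx = -1;  ∫_0^1 x^3 dx = 1/4;
  ∫_0^1 x^2 dx = 1/3.
Sum: 1/2 − 1 + 1/4 + 1/3 = 1/12.
So RHS = -∫_0^1 v(x) φ(x) dx = -1/12.
LHS = RHS, so the identity holds for this test φ.
Moreover u is smooth here and v(x) = u'(x) = -3*x**2 + 2*x + 1 pointwise, so the identity holds for every test function. Hence v is the weak derivative of u.


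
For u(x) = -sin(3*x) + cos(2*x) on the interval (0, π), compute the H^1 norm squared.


||u||_{H^1(0,π)}^2 = -12 + 15*π/2

u'(x) = -2*sin(2*x) - 3*cos(3*x).
Expand u² and (u')² and integrate term by term on (0, π), using: for integers n ≥ 1, ∫_0^π sin²(nx) dx = ∫_0^π cos²(nx) dx = π/2; for n ≠ n', ∫_0^π sin(nx)sin(n'x) dx = ∫_0^π cos(nx)cos(n'x) dx = 0; and by product-to-sum, ∫_0^π sin(nx)cos(n'x) dx = ½∫_0^π [sin((n+n')x) + sin((n−n')x)] dx, which is 0 when n+n' is even and 2n/(n²−n'²) when n+n' is odd (it need not vanish on (0, π)).
  u² squared terms: (-1)²·∫sin(3x)² dx = 1·π/2 = π/2;  (1)²·∫cos(2x)² dx = 1·π/2 = π/2.
  u² cross terms: 2·(-1)·(1)·∫sin(3x)·cos(2x) dx = -2·(6/5) = -12/5.
  So ∫_0^π u² dx = π/2 + π/2 − 12/5 = -12/5 + π.
  (u')² squared terms: (-3)²·∫cos(3x)² dx = 9·π/2 = 9*π/2;  (-2)²·∫sin(2x)² dx = 4·π/2 = 2*π.
  (u')² cross terms: 2·(-3)·(-2)·∫cos(3x)·sin(2x) dx = 12·(-4/5) = -48/5.
  So ∫_0^π (u')² dx = 9*π/2 + 2*π − 48/5 = -48/5 + 13*π/2.
||u||_{H^1}^2 = (-12/5 + π) + (-48/5 + 13*π/2) = -12 + 15*π/2.


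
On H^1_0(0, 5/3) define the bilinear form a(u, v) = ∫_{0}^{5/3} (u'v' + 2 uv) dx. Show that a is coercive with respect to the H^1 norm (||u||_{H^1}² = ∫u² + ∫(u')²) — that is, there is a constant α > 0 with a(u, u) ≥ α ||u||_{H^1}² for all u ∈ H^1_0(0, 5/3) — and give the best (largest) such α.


α = 1

Coercivity of a(·,·) on H^1_0(0, 5/3) means a(u, u) ≥ α ||u||_{H^1}² for every u ∈ H^1_0.
The interval has length L = 5/3, and Poincaré/coercivity depend only on L. Here a(u, u) = ∫(u')² + (2)·∫u².
Here c = 2 ≥ 1, so a(u,u) = ∫(u')² + c∫u² ≥ ∫(u')² + ∫u² = ||u||_{H^1}², i.e. α = 1 works. No larger α is possible: a(u,u) ≥ α||u||_{H^1}² means (1−α)∫(u')² ≥ (α−c)∫u², and for the modes u_n = sin(nπ(x−x₀)/L) (x₀ the left endpoint) one has ∫u_n²/∫(u_n')² = (L/(nπ))² → 0, so a(u_n,u_n)/||u_n||_{H^1}² → 1. Hence the optimal constant is α = 1.
Therefore α = 1.


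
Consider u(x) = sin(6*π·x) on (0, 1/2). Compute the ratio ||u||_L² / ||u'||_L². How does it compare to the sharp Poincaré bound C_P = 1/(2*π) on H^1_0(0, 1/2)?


||u||_L² / ||u'||_L² = 1/(6*π) < C_P = 1/(2*π).

u(x) = sin(6*π·x), so u'(x) = 6*π*cos(6*π*x).
Writing u(x) = A·sin(kπx/L) with A = 1 and k = 3, use ∫_0^L sin²(kπx/L) dx = L/2 and ∫_0^L cos²(kπx/L) dx = L/2.
u² = 1·sin²(6*π·x) and (u')² = 36*π^2·cos²(6*π·x), and each of sin², cos² integrates to L/2 = 1/4 over (0, 1/2).
∫_0^1/2 u² dx = 1/4, so ||u||_L² = 1/2.
∫_0^1/2 (u')² dx = 9*π^2, so ||u'||_L² = 3*π.
Ratio ||u||_L² / ||u'||_L² = 1/(6*π).
Sharp Poincaré constant on H^1_0(0, 1/2) is C_P = L/π = 1/(2*π), achieved by sin(2*π·x).
This is the k = 3 harmonic; the ratio L/(kπ) is strictly less than C_P = L/π, consistent with the sharp inequality ||u||_L² ≤ C_P ||u'||_L².


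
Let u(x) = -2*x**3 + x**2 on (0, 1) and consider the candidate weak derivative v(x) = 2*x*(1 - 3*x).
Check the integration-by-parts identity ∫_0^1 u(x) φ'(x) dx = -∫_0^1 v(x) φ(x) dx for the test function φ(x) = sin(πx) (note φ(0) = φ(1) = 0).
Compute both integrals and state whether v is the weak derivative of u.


LHS = -24/π^3 + 4/π, RHS = -24/π^3 + 4/π. Yes, v = u' weakly.

u(x) = -2*x**3 + x**2, classical derivative u'(x) = -6*x**2 + 2*x.
φ(x) = sin(πx), so φ'(x) = π*cos(π*x).
Note φ(0) = φ(1) = 0, so the boundary term u·φ vanishes.
LHS = ∫_0^1 u(x) φ'(x) dx = ∫_0^1 (-2*π*x^3*cos(π*x) + π*x^2*cos(π*x)) dx. Term by term:
  ∫_0^1 π*x^2*cos(π*x) dx = -2/π;  ∫_0^1 -2*π*x^3*cos(π*x) dx = -24/π^3 + 6/π.
Sum: -2/π + -24/π^3 + 6/π = -24/π^3 + 4/π.
So LHS = -24/π^3 + 4/π.
∫_0^1 v(x) φ(x) dx = ∫_0^1 (-6*x^2*sin(π*x) + 2*x*sin(π*x)) dx. Term by term:
  ∫_0^1 -6*x^2*sin(π*x) dx = -6/π + 24/π^3;  ∫_0^1 2*x*sin(π*x) dx = 2/π.
Sum: -6/π + 24/π^3 + 2/π = -4/π + 24/π^3.
So RHS = -∫_0^1 v(x) φ(x) dx = -24/π^3 + 4/π.
LHS = RHS, so the identity holds for this test φ.
Moreover u is smooth here and v(x) = u'(x) = -6*x**2 + 2*x pointwise, so the identity holds for every test function. Hence v is the weak derivative of u.


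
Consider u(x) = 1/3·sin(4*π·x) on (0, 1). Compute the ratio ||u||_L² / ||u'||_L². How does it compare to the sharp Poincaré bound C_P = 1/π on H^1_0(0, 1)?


||u||_L² / ||u'||_L² = 1/(4*π) < C_P = 1/π.

u(x) = 1/3·sin(4*π·x), so u'(x) = 4*π*cos(4*π*x)/3.
Writing u(x) = A·sin(kπx/L) with A = 1/3 and k = 4, use ∫_0^L sin²(kπx/L) dx = L/2 and ∫_0^L cos²(kπx/L) dx = L/2.
u² = 1/9·sin²(4*π·x) and (u')² = 16*π^2/9·cos²(4*π·x), and each of sin², cos² integrates to L/2 = 1/2 over (0, 1).
∫_0^1 u² dx = 1/18, so ||u||_L² = sqrt(2)/6.
∫_0^1 (u')² dx = 8*π^2/9, so ||u'||_L² = 2*sqrt(2)*π/3.
Ratio ||u||_L² / ||u'||_L² = 1/(4*π).
Sharp Poincaré constant on H^1_0(0, 1) is C_P = L/π = 1/π, achieved by sin(π·x).
This is the k = 4 harmonic; the ratio L/(kπ) is strictly less than C_P = L/π, consistent with the sharp inequality ||u||_L² ≤ C_P ||u'||_L².


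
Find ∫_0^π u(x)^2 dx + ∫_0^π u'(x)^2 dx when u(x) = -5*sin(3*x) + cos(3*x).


||u||_{H^1(0,π)}^2 = 130*π

u'(x) = -3*sin(3*x) - 15*cos(3*x).
Expand u² and (u')² and integrate term by term on (0, π), using: for integers n ≥ 1, ∫_0^π sin²(nx) dx = ∫_0^π cos²(nx) dx = π/2; for n ≠ n', ∫_0^π sin(nx)sin(n'x) dx = ∫_0^π cos(nx)cos(n'x) dx = 0; and by product-to-sum, ∫_0^π sin(nx)cos(n'x) dx = ½∫_0^π [sin((n+n')x) + sin((n−n')x)] dx, which is 0 when n+n' is even and 2n/(n²−n'²) when n+n' is odd (it need not vanish on (0, π)).
  u² squared terms: (-5)²·∫sin(3x)² dx = 25·π/2 = 25*π/2;  (1)²·∫cos(3x)² dx = 1·π/2 = π/2.
  u² cross terms: 2·(-5)·(1)·∫sin(3x)·cos(3x) dx = -10·(0) = 0.
  So ∫_0^π u² dx = 25*π/2 + π/2 + 0 = 13*π.
  (u')² squared terms: (-15)²·∫cos(3x)² dx = 225·π/2 = 225*π/2;  (-3)²·∫sin(3x)² dx = 9·π/2 = 9*π/2.
  (u')² cross terms: 2·(-15)·(-3)·∫cos(3x)·sin(3x) dx = 90·(0) = 0.
  So ∫_0^π (u')² dx = 225*π/2 + 9*π/2 + 0 = 117*π.
||u||_{H^1}^2 = (13*π) + (117*π) = 130*π.


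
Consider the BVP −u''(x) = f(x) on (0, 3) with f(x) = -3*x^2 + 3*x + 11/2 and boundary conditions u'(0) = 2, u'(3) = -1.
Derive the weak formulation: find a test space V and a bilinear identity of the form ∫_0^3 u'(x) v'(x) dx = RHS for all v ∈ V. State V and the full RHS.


V = H^1(0, 3) (v unrestricted at boundary; u is determined up to an additive constant); weak form: ∫_0^3 u'v' dx = ∫_0^3 (-3*x^2 + 3*x + 11/2) v dx − v(3) − 2·v(0) for all v ∈ V.

Multiply both sides by a test function v and integrate from 0 to 3:
  ∫_0^3 −u''(x) v(x) dx = ∫_0^3 f(x) v(x) dx.
Integrate the LHS by parts once:
  ∫_0^3 −u'' v dx = −[u'(x) v(x)]_0^3 + ∫_0^3 u'(x) v'(x) dx.
Thus ∫_0^3 u'(x) v'(x) dx = ∫_0^3 f(x) v(x) dx + [u'(x) v(x)]_0^3.
Choose V so that boundary terms are either known or forced to vanish.
u has inhomogeneous Neumann u'(0) = 2, u'(3) = -1. [u' v]_0^3 = (-1)·v(3) − (2)·v(0) = − v(3) − 2·v(0). Take V = H^1(0, 3); boundary term becomes part of RHS.
Weak formulation: find u (satisfying any essential BC) such that ∫_0^3 u'(x) v'(x) dx = ∫_0^3 f v dx − v(3) − 2·v(0) for all v ∈ V (Neumann data are natural BCs: they enter the RHS as boundary terms).
Substituting f(x) = -3*x^2 + 3*x + 11/2, the right-hand side is ∫_0^3 (-3*x^2 + 3*x + 11/2) v dx − v(3) − 2·v(0).
Compatibility check (pure Neumann): taking v ≡ 1 ∈ V gives 0 = ∫_0^3 f dx + (-1) − (2), i.e. ∫_0^3 f dx must equal u'(0) − u'(3) = 3. Indeed ∫_0^3 (-3*x^2 + 3*x + 11/2) dx = 3, so the data are compatible. The solution is then unique only up to an additive constant (fix it e.g. by requiring ∫_0^3 u dx = 0).


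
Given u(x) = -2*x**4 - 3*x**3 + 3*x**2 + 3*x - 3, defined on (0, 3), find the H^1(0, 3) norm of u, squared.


||u||_{H^1}^2 = 3386421/70

The H^1 norm (squared) on an interval (0, L) is
  ||u||_{H^1}^2 = ∫_0^L u(x)^2 dx + ∫_0^L u'(x)^2 dx.
Compute u'(x) = -8*x**3 - 9*x**2 + 6*x + 3.
Then u(x)^2 = 4*x**8 + 12*x**7 - 3*x**6 - 30*x**5 + 3*x**4 + 36*x**3 - 9*x**2 - 18*x + 9 and u'(x)^2 = 64*x**6 + 144*x**5 - 15*x**4 - 156*x**3 - 18*x**2 + 36*x + 9.
Integrate each monomial from 0 to 3 using ∫_0^3 c·x^n dx = c·3^(n+1)/(n+1):
  ∫_0^3 u(x)^2 dx = ∫_0^3 (4*x^8 + 12*x^7 - 3*x^6 - 30*x^5 + 3*x^4 + 36*x^3 - 9*x^2 - 18*x + 9) dx. Term by term:
    ∫_0^3 4*x^8 dx = 8748;  ∫_0^3 12*x^7 dx = 19683/2;  ∫_0^3 -3*x^6 dx = -6561/7;
    ∫_0^3 -30*x^5 dx = -3645;  ∫_0^3 3*x^4 dx = 729/5;  ∫_0^3 36*x^3 dx = 729;
    ∫_0^3 -9*x^2 dx = -81;  ∫_0^3 -18*x dx = -81;  ∫_0^3 9 dx = 27.
  Sum: 8748 + 19683/2 − 6561/7 − 3645 + 729/5 + 729 − 81 − 81 + 27 = 1032291/70.
  ∫_0^3 u'(x)^2 dx = ∫_0^3 (64*x^6 + 144*x^5 - 15*x^4 - 156*x^3 - 18*x^2 + 36*x + 9) dx. Term by term:
    ∫_0^3 64*x^6 dx = 139968/7;  ∫_0^3 144*x^5 dx = 17496;  ∫_0^3 -15*x^4 dx = -729;
    ∫_0^3 -156*x^3 dx = -3159;  ∫_0^3 -18*x^2 dx = -162;  ∫_0^3 36*x dx = 162;
    ∫_0^3 9 dx = 27.
  Sum: 139968/7 + 17496 − 729 − 3159 − 162 + 162 + 27 = 235413/7.
Adding: ||u||_{H^1}^2 = 1032291/70 + 235413/7 = 3386421/70.


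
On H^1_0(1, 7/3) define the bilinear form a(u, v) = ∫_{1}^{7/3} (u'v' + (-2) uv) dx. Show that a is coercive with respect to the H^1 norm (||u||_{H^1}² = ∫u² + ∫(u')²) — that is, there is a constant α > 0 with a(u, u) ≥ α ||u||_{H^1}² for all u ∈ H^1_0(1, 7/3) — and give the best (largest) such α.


α = (-32 + 9*π^2)/(16 + 9*π^2)

Coercivity of a(·,·) on H^1_0(1, 7/3) means a(u, u) ≥ α ||u||_{H^1}² for every u ∈ H^1_0.
The interval has length L = 4/3, and Poincaré/coercivity depend only on L. Here a(u, u) = ∫(u')² + (-2)·∫u².
Here c = -2 < 0 with |c| < (π/L)² = 9*π^2/16, so coercivity still holds. The condition a(u,u) ≥ α||u||_{H^1}² reads (1−α)∫(u')² ≥ (α−c)∫u². Any admissible α is ≤ 1 (rapidly oscillating u have ∫u²/∫(u')² → 0), and α = 1 would force 0 ≥ (1−c)∫u², impossible since c < 1; so 1−α > 0. By the sharp Poincaré inequality on H^1_0 of an interval of length L, ∫(u')² ≥ (π/L)²∫u² with equality for the first sine mode sin(π(x−x₀)/L) (x₀ the left endpoint), so the inequality holds for all u iff (1−α)(π/L)² ≥ α − c, i.e. α ≤ ((π/L)² + c)/((π/L)² + 1) = (1 + c(L/π)²)/(1 + (L/π)²). (Direct route, valid since c ≤ 0: Poincaré gives c∫u² ≥ c(L/π)²∫(u')², so a(u,u) ≥ (1 + c(L/π)²)∫(u')², while ||u||_{H^1}² ≤ (1 + (L/π)²)∫(u')²; dividing yields the same α.) With (π/L)² = 9*π^2/16 and c = -2, the largest admissible constant is α = ((π/L)² + c)/((π/L)² + 1).
Simplifying, α = (-32 + 9*π^2)/(16 + 9*π^2).


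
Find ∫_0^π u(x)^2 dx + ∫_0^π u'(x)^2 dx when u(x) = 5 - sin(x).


||u||_{H^1(0,π)}^2 = -20 + 26*π

u'(x) = -cos(x).
Expand u² and (u')² and integrate term by term on (0, π), using: for integers n ≥ 1, ∫_0^π sin²(nx) dx = ∫_0^π cos²(nx) dx = π/2; for n ≠ n', ∫_0^π sin(nx)sin(n'x) dx = ∫_0^π cos(nx)cos(n'x) dx = 0; and by product-to-sum, ∫_0^π sin(nx)cos(n'x) dx = ½∫_0^π [sin((n+n')x) + sin((n−n')x)] dx, which is 0 when n+n' is even and 2n/(n²−n'²) when n+n' is odd (it need not vanish on (0, π)). For the constant mode: ∫_0^π 1 dx = π, ∫_0^π cos(nx) dx = 0, ∫_0^π sin(nx) dx = (1−(−1)^n)/n.
  u² squared terms: (5)²·∫1 dx = 25·π = 25*π;  (-1)²·∫sin(x)² dx = 1·π/2 = π/2.
  u² cross terms: 2·(5)·(-1)·∫1·sin(x) dx = -10·(2) = -20.
  So ∫_0^π u² dx = 25*π + π/2 − 20 = -20 + 51*π/2.
  (u')² squared terms: (-1)²·∫cos(x)² dx = 1·π/2 = π/2.
  So ∫_0^π (u')² dx = π/2.
||u||_{H^1}^2 = (-20 + 51*π/2) + (π/2) = -20 + 26*π.


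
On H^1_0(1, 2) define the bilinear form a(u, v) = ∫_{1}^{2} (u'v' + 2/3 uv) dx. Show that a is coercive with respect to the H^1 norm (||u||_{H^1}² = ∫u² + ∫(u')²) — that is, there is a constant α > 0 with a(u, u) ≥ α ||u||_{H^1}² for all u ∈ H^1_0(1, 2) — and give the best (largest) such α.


α = (2/3 + π^2)/(1 + π^2)

Coercivity of a(·,·) on H^1_0(1, 2) means a(u, u) ≥ α ||u||_{H^1}² for every u ∈ H^1_0.
The interval has length L = 1, and Poincaré/coercivity depend only on L. Here a(u, u) = ∫(u')² + (2/3)·∫u².
Here 0 < c = 2/3 < 1. The condition a(u,u) ≥ α||u||_{H^1}² reads (1−α)∫(u')² ≥ (α−c)∫u². Any admissible α is ≤ 1 (rapidly oscillating u have ∫u²/∫(u')² → 0), and α = 1 would force 0 ≥ (1−c)∫u², impossible since c < 1; so 1−α > 0. By the sharp Poincaré inequality on H^1_0 of an interval of length L, ∫(u')² ≥ (π/L)²∫u² with equality for the first sine mode sin(π(x−x₀)/L) (x₀ the left endpoint), so the inequality holds for all u iff (1−α)(π/L)² ≥ α − c, i.e. α ≤ ((π/L)² + c)/((π/L)² + 1) = (1 + c(L/π)²)/(1 + (L/π)²). With (π/L)² = π^2 and c = 2/3, the largest admissible constant is α = ((π/L)² + c)/((π/L)² + 1).
Simplifying, α = (2/3 + π^2)/(1 + π^2).


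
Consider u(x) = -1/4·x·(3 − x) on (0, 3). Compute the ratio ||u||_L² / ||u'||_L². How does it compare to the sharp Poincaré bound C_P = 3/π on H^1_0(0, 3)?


||u||_L² / ||u'||_L² = 3*sqrt(10)/10 < C_P = 3/π.

u(x) = -1/4·x·(3 − x), so u'(x) = x/2 - 3/4.
u(x) = -1/4·x·(3 − x) vanishes at x = 0 and x = 3, so u ∈ H^1_0(0, 3). Differentiate via the product rule and integrate the resulting polynomials term by term.
  ∫_0^3 u² dx = ∫_0^3 (x^4/16 - 3*x^3/8 + 9*x^2/16) dx. Term by term:
    ∫_0^3 x^4/16 dx = 243/80;  ∫_0^3 -3*x^3/8 dx = -243/32;  ∫_0^3 9*x^2/16 dx = 81/16.
  Sum: 243/80 − 243/32 + 81/16 = 81/160.
  ∫_0^3 (u')² dx = ∫_0^3 (x^2/4 - 3*x/4 + 9/16) dx. Term by term:
    ∫_0^3 x^2/4 dx = 9/4;  ∫_0^3 -3*x/4 dx = -27/8;  ∫_0^3 9/16 dx = 27/16.
  Sum: 9/4 − 27/8 + 27/16 = 9/16.
∫_0^3 u² dx = 81/160, so ||u||_L² = 9*sqrt(10)/40.
∫_0^3 (u')² dx = 9/16, so ||u'||_L² = 3/4.
Ratio ||u||_L² / ||u'||_L² = 3*sqrt(10)/10.
Sharp Poincaré constant on H^1_0(0, 3) is C_P = L/π = 3/π, achieved by sin(π/3·x).
A polynomial bump cannot attain the sharp Poincaré constant (only the first sine eigenfunction does), so the ratio is strictly less than C_P, consistent with ||u||_L² ≤ C_P ||u'||_L².


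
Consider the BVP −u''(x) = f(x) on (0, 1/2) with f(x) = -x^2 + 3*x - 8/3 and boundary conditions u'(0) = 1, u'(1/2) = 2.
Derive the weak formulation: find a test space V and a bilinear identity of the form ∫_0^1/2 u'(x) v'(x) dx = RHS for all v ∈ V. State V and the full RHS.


V = H^1(0, 1/2) (v unrestricted at boundary; u is determined up to an additive constant); weak form: ∫_0^1/2 u'v' dx = ∫_0^1/2 (-x^2 + 3*x - 8/3) v dx + 2·v(1/2) − v(0) for all v ∈ V.

Multiply both sides by a test function v and integrate from 0 to 1/2:
  ∫_0^1/2 −u''(x) v(x) dx = ∫_0^1/2 f(x) v(x) dx.
Integrate the LHS by parts once:
  ∫_0^1/2 −u'' v dx = −[u'(x) v(x)]_0^1/2 + ∫_0^1/2 u'(x) v'(x) dx.
Thus ∫_0^1/2 u'(x) v'(x) dx = ∫_0^1/2 f(x) v(x) dx + [u'(x) v(x)]_0^1/2.
Choose V so that boundary terms are either known or forced to vanish.
u has inhomogeneous Neumann u'(0) = 1, u'(1/2) = 2. [u' v]_0^1/2 = (2)·v(1/2) − (1)·v(0) = 2·v(1/2) − v(0). Take V = H^1(0, 1/2); boundary term becomes part of RHS.
Weak formulation: find u (satisfying any essential BC) such that ∫_0^1/2 u'(x) v'(x) dx = ∫_0^1/2 f v dx + 2·v(1/2) − v(0) for all v ∈ V (Neumann data are natural BCs: they enter the RHS as boundary terms).
Substituting f(x) = -x^2 + 3*x - 8/3, the right-hand side is ∫_0^1/2 (-x^2 + 3*x - 8/3) v dx + 2·v(1/2) − v(0).
Compatibility check (pure Neumann): taking v ≡ 1 ∈ V gives 0 = ∫_0^1/2 f dx + (2) − (1), i.e. ∫_0^1/2 f dx must equal u'(0) − u'(1/2) = -1. Indeed ∫_0^1/2 (-x^2 + 3*x - 8/3) dx = -1, so the data are compatible. The solution is then unique only up to an additive constant (fix it e.g. by requiring ∫_0^1/2 u dx = 0).


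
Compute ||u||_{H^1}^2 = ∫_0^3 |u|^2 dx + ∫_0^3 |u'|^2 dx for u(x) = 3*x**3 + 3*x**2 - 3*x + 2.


||u||_{H^1}^2 = 728949/70

The H^1 norm (squared) on an interval (0, L) is
  ||u||_{H^1}^2 = ∫_0^L u(x)^2 dx + ∫_0^L u'(x)^2 dx.
Compute u'(x) = 9*x**2 + 6*x - 3.
Then u(x)^2 = 9*x**6 + 18*x**5 - 9*x**4 - 6*x**3 + 21*x**2 - 12*x + 4 and u'(x)^2 = 81*x**4 + 108*x**3 - 18*x**2 - 36*x + 9.
Integrate each monomial from 0 to 3 using ∫_0^3 c·x^n dx = c·3^(n+1)/(n+1):
  ∫_0^3 u(x)^2 dx = ∫_0^3 (9*x^6 + 18*x^5 - 9*x^4 - 6*x^3 + 21*x^2 - 12*x + 4) dx. Term by term:
    ∫_0^3 9*x^6 dx = 19683/7;  ∫_0^3 18*x^5 dx = 2187;  ∫_0^3 -9*x^4 dx = -2187/5;
    ∫_0^3 -6*x^3 dx = -243/2;  ∫_0^3 21*x^2 dx = 189;  ∫_0^3 -12*x dx = -54;
    ∫_0^3 4 dx = 12.
  Sum: 19683/7 + 2187 − 2187/5 − 243/2 + 189 − 54 + 12 = 321087/70.
  ∫_0^3 u'(x)^2 dx = ∫_0^3 (81*x^4 + 108*x^3 - 18*x^2 - 36*x + 9) dx. Term by term:
    ∫_0^3 81*x^4 dx = 19683/5;  ∫_0^3 108*x^3 dx = 2187;  ∫_0^3 -18*x^2 dx = -162;
    ∫_0^3 -36*x dx = -162;  ∫_0^3 9 dx = 27.
  Sum: 19683/5 + 2187 − 162 − 162 + 27 = 29133/5.
Adding: ||u||_{H^1}^2 = 321087/70 + 29133/5 = 728949/70.


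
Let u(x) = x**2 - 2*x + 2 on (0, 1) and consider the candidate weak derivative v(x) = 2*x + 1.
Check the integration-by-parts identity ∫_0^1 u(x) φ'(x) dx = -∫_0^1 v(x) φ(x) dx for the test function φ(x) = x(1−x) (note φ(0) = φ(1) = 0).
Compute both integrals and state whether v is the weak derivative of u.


LHS = 1/6, RHS = -1/3. No, v is not the weak derivative of u.

u(x) = x**2 - 2*x + 2, classical derivative u'(x) = 2*x - 2.
φ(x) = x(1−x), so φ'(x) = 1 - 2*x.
Note φ(0) = φ(1) = 0, so the boundary term u·φ vanishes.
LHS = ∫_0^1 u(x) φ'(x) dx = ∫_0^1 (-2*x^3 + 5*x^2 - 6*x + 2) dx. Term by term:
  ∫_0^1 -2*x^3 dx = -1/2;  ∫_0^1 5*x^2 dx = 5/3;  ∫_0^1 -6*x dx = -3;
  ∫_0^1 2 dx = 2.
Sum: -1/2 + 5/3 − 3 + 2 = 1/6.
So LHS = 1/6.
∫_0^1 v(x) φ(x) dx = ∫_0^1 (-2*x^3 + x^2 + x) dx. Term by term:
  ∫_0^1 -2*x^3 dx = -1/2;  ∫_0^1 x^2 dx = 1/3;  ∫_0^1 x dx = 1/2.
Sum: -1/2 + 1/3 + 1/2 = 1/3.
So RHS = -∫_0^1 v(x) φ(x) dx = -1/3.
LHS − RHS = 1/2 ≠ 0, so the identity fails.
(For a valid weak derivative the identity must hold for EVERY test function, in particular this one. The failure shows v is NOT the weak derivative of u.)
Correct weak derivative would be u'(x) = 2*x - 2.


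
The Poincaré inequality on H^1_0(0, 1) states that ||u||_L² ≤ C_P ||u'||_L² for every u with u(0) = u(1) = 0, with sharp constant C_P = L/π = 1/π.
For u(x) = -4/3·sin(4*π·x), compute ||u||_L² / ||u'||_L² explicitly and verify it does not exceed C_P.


||u||_L² / ||u'||_L² = 1/(4*π) < C_P = 1/π.

u(x) = -4/3·sin(4*π·x), so u'(x) = -16*π*cos(4*π*x)/3.
Writing u(x) = A·sin(kπx/L) with A = -4/3 and k = 4, use ∫_0^L sin²(kπx/L) dx = L/2 and ∫_0^L cos²(kπx/L) dx = L/2.
u² = 16/9·sin²(4*π·x) and (u')² = 256*π^2/9·cos²(4*π·x), and each of sin², cos² integrates to L/2 = 1/2 over (0, 1).
∫_0^1 u² dx = 8/9, so ||u||_L² = 2*sqrt(2)/3.
∫_0^1 (u')² dx = 128*π^2/9, so ||u'||_L² = 8*sqrt(2)*π/3.
Ratio ||u||_L² / ||u'||_L² = 1/(4*π).
Sharp Poincaré constant on H^1_0(0, 1) is C_P = L/π = 1/π, achieved by sin(π·x).
This is the k = 4 harmonic; the ratio L/(kπ) is strictly less than C_P = L/π, consistent with the sharp inequality ||u||_L² ≤ C_P ||u'||_L².


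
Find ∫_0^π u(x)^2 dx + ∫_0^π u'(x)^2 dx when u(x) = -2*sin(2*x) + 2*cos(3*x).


||u||_{H^1(0,π)}^2 = 64 + 30*π

u'(x) = -6*sin(3*x) - 4*cos(2*x).
Expand u² and (u')² and integrate term by term on (0, π), using: for integers n ≥ 1, ∫_0^π sin²(nx) dx = ∫_0^π cos²(nx) dx = π/2; for n ≠ n', ∫_0^π sin(nx)sin(n'x) dx = ∫_0^π cos(nx)cos(n'x) dx = 0; and by product-to-sum, ∫_0^π sin(nx)cos(n'x) dx = ½∫_0^π [sin((n+n')x) + sin((n−n')x)] dx, which is 0 when n+n' is even and 2n/(n²−n'²) when n+n' is odd (it need not vanish on (0, π)).
  u² squared terms: (-2)²·∫sin(2x)² dx = 4·π/2 = 2*π;  (2)²·∫cos(3x)² dx = 4·π/2 = 2*π.
  u² cross terms: 2·(-2)·(2)·∫sin(2x)·cos(3x) dx = -8·(-4/5) = 32/5.
  So ∫_0^π u² dx = 2*π + 2*π + 32/5 = 32/5 + 4*π.
  (u')² squared terms: (-6)²·∫sin(3x)² dx = 36·π/2 = 18*π;  (-4)²·∫cos(2x)² dx = 16·π/2 = 8*π.
  (u')² cross terms: 2·(-6)·(-4)·∫sin(3x)·cos(2x) dx = 48·(6/5) = 288/5.
  So ∫_0^π (u')² dx = 18*π + 8*π + 288/5 = 288/5 + 26*π.
||u||_{H^1}^2 = (32/5 + 4*π) + (288/5 + 26*π) = 64 + 30*π.


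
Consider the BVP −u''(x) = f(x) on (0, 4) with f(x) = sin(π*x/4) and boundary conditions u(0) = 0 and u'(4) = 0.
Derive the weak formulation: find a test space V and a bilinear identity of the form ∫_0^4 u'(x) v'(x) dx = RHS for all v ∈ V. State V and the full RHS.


V = {v ∈ H^1(0, 4) : v(0) = 0} (test functions vanish at x = 0 where u is specified); weak form: ∫_0^4 u'v' dx = ∫_0^4 (sin(π*x/4)) v dx for all v ∈ V.

Multiply both sides by a test function v and integrate from 0 to 4:
  ∫_0^4 −u''(x) v(x) dx = ∫_0^4 f(x) v(x) dx.
Integrate the LHS by parts once:
  ∫_0^4 −u'' v dx = −[u'(x) v(x)]_0^4 + ∫_0^4 u'(x) v'(x) dx.
Thus ∫_0^4 u'(x) v'(x) dx = ∫_0^4 f(x) v(x) dx + [u'(x) v(x)]_0^4.
Choose V so that boundary terms are either known or forced to vanish.
Mixed BC: u(0) = 0 (Dirichlet) and u'(4) = 0 (Neumann). Define V = {v ∈ H^1(0, 4) : v(0) = 0}. Then [u' v]_0^4 = u'(4)·v(4) − u'(0)·0 = 0.
Weak formulation: find u (satisfying any essential BC) such that ∫_0^4 u'(x) v'(x) dx = ∫_0^4 f v dx for all v ∈ V (Dirichlet at 0 absorbed into V; the Neumann datum at x = 4 is zero, so no boundary term remains).
Substituting f(x) = sin(π*x/4), the right-hand side is ∫_0^4 (sin(π*x/4)) v dx.


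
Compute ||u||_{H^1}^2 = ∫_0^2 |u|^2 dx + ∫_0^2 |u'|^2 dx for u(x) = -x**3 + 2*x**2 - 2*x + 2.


||u||_{H^1}^2 = 528/35

The H^1 norm (squared) on an interval (0, L) is
  ||u||_{H^1}^2 = ∫_0^L u(x)^2 dx + ∫_0^L u'(x)^2 dx.
Compute u'(x) = -3*x**2 + 4*x - 2.
Then u(x)^2 = x**6 - 4*x**5 + 8*x**4 - 12*x**3 + 12*x**2 - 8*x + 4 and u'(x)^2 = 9*x**4 - 24*x**3 + 28*x**2 - 16*x + 4.
Integrate each monomial from 0 to 2 using ∫_0^2 c·x^n dx = c·2^(n+1)/(n+1):
  ∫_0^2 u(x)^2 dx = ∫_0^2 (x^6 - 4*x^5 + 8*x^4 - 12*x^3 + 12*x^2 - 8*x + 4) dx. Term by term:
    ∫_0^2 x^6 dx = 128/7;  ∫_0^2 -4*x^5 dx = -128/3;  ∫_0^2 8*x^4 dx = 256/5;
    ∫_0^2 -12*x^3 dx = -48;  ∫_0^2 12*x^2 dx = 32;  ∫_0^2 -8*x dx = -16;
    ∫_0^2 4 dx = 8.
  Sum: 128/7 − 128/3 + 256/5 − 48 + 32 − 16 + 8 = 296/105.
  ∫_0^2 u'(x)^2 dx = ∫_0^2 (9*x^4 - 24*x^3 + 28*x^2 - 16*x + 4) dx. Term by term:
    ∫_0^2 9*x^4 dx = 288/5;  ∫_0^2 -24*x^3 dx = -96;  ∫_0^2 28*x^2 dx = 224/3;
    ∫_0^2 -16*x dx = -32;  ∫_0^2 4 dx = 8.
  Sum: 288/5 − 96 + 224/3 − 32 + 8 = 184/15.
Adding: ||u||_{H^1}^2 = 296/105 + 184/15 = 528/35.


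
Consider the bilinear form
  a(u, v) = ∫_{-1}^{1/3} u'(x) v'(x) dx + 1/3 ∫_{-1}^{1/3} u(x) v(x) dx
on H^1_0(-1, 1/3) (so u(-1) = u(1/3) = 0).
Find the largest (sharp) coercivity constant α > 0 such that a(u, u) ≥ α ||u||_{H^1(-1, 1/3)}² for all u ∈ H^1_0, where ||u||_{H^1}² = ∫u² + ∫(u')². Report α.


α = (16 + 27*π^2)/(3*(16 + 9*π^2))

Coercivity of a(·,·) on H^1_0(-1, 1/3) means a(u, u) ≥ α ||u||_{H^1}² for every u ∈ H^1_0.
The interval has length L = 4/3, and Poincaré/coercivity depend only on L. Here a(u, u) = ∫(u')² + (1/3)·∫u².
Here 0 < c = 1/3 < 1. The condition a(u,u) ≥ α||u||_{H^1}² reads (1−α)∫(u')² ≥ (α−c)∫u². Any admissible α is ≤ 1 (rapidly oscillating u have ∫u²/∫(u')² → 0), and α = 1 would force 0 ≥ (1−c)∫u², impossible since c < 1; so 1−α > 0. By the sharp Poincaré inequality on H^1_0 of an interval of length L, ∫(u')² ≥ (π/L)²∫u² with equality for the first sine mode sin(π(x−x₀)/L) (x₀ the left endpoint), so the inequality holds for all u iff (1−α)(π/L)² ≥ α − c, i.e. α ≤ ((π/L)² + c)/((π/L)² + 1) = (1 + c(L/π)²)/(1 + (L/π)²). With (π/L)² = 9*π^2/16 and c = 1/3, the largest admissible constant is α = ((π/L)² + c)/((π/L)² + 1).
Simplifying, α = (16 + 27*π^2)/(3*(16 + 9*π^2)).


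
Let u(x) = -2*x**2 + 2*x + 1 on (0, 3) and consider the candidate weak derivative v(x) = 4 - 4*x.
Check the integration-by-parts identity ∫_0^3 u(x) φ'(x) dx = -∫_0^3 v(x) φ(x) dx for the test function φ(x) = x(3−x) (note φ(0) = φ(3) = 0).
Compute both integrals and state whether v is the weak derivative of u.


LHS = 18, RHS = 9. No, v is not the weak derivative of u.

u(x) = -2*x**2 + 2*x + 1, classical derivative u'(x) = 2 - 4*x.
φ(x) = x(3−x), so φ'(x) = 3 - 2*x.
Note φ(0) = φ(3) = 0, so the boundary term u·φ vanishes.
LHS = ∫_0^3 u(x) φ'(x) dx = ∫_0^3 (4*x^3 - 10*x^2 + 4*x + 3) dx. Term by term:
  ∫_0^3 4*x^3 dx = 81;  ∫_0^3 -10*x^2 dx = -90;  ∫_0^3 4*x dx = 18;
  ∫_0^3 3 dx = 9.
Sum: 81 − 90 + 18 + 9 = 18.
So LHS = 18.
∫_0^3 v(x) φ(x) dx = ∫_0^3 (4*x^3 - 16*x^2 + 12*x) dx. Term by term:
  ∫_0^3 4*x^3 dx = 81;  ∫_0^3 -16*x^2 dx = -144;  ∫_0^3 12*x dx = 54.
Sum: 81 − 144 + 54 = -9.
So RHS = -∫_0^3 v(x) φ(x) dx = 9.
LHS − RHS = 9 ≠ 0, so the identity fails.
(For a valid weak derivative the identity must hold for EVERY test function, in particular this one. The failure shows v is NOT the weak derivative of u.)
Correct weak derivative would be u'(x) = 2 - 4*x.


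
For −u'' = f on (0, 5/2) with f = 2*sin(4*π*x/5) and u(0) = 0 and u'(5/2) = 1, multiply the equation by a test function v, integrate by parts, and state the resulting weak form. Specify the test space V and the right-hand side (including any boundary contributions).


V = {v ∈ H^1(0, 5/2) : v(0) = 0} (test functions vanish at x = 0 where u is specified); weak form: ∫_0^5/2 u'v' dx = ∫_0^5/2 (2*sin(4*π*x/5)) v dx + v(5/2) for all v ∈ V.

Multiply both sides by a test function v and integrate from 0 to 5/2:
  ∫_0^5/2 −u''(x) v(x) dx = ∫_0^5/2 f(x) v(x) dx.
Integrate the LHS by parts once:
  ∫_0^5/2 −u'' v dx = −[u'(x) v(x)]_0^5/2 + ∫_0^5/2 u'(x) v'(x) dx.
Thus ∫_0^5/2 u'(x) v'(x) dx = ∫_0^5/2 f(x) v(x) dx + [u'(x) v(x)]_0^5/2.
Choose V so that boundary terms are either known or forced to vanish.
Mixed BC: u(0) = 0 (Dirichlet) and u'(5/2) = 1 (Neumann). Define V = {v ∈ H^1(0, 5/2) : v(0) = 0}. Then [u' v]_0^5/2 = u'(5/2)·v(5/2) − u'(0)·0 = v(5/2).
Weak formulation: find u (satisfying any essential BC) such that ∫_0^5/2 u'(x) v'(x) dx = ∫_0^5/2 f v dx + v(5/2) for all v ∈ V (Dirichlet at 0 absorbed into V; Neumann datum at x = 5/2 contributes the boundary term).
Substituting f(x) = 2*sin(4*π*x/5), the right-hand side is ∫_0^5/2 (2*sin(4*π*x/5)) v dx + v(5/2).


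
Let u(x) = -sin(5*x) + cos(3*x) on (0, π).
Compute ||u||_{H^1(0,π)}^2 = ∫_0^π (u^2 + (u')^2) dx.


||u||_{H^1(0,π)}^2 = 18*π

u'(x) = -3*sin(3*x) - 5*cos(5*x).
Expand u² and (u')² and integrate term by term on (0, π), using: for integers n ≥ 1, ∫_0^π sin²(nx) dx = ∫_0^π cos²(nx) dx = π/2; for n ≠ n', ∫_0^π sin(nx)sin(n'x) dx = ∫_0^π cos(nx)cos(n'x) dx = 0; and by product-to-sum, ∫_0^π sin(nx)cos(n'x) dx = ½∫_0^π [sin((n+n')x) + sin((n−n')x)] dx, which is 0 when n+n' is even and 2n/(n²−n'²) when n+n' is odd (it need not vanish on (0, π)).
  u² squared terms: (-1)²·∫sin(5x)² dx = 1·π/2 = π/2;  (1)²·∫cos(3x)² dx = 1·π/2 = π/2.
  u² cross terms: 2·(-1)·(1)·∫sin(5x)·cos(3x) dx = -2·(0) = 0.
  So ∫_0^π u² dx = π/2 + π/2 + 0 = π.
  (u')² squared terms: (-5)²·∫cos(5x)² dx = 25·π/2 = 25*π/2;  (-3)²·∫sin(3x)² dx = 9·π/2 = 9*π/2.
  (u')² cross terms: 2·(-5)·(-3)·∫cos(5x)·sin(3x) dx = 30·(0) = 0.
  So ∫_0^π (u')² dx = 25*π/2 + 9*π/2 + 0 = 17*π.
||u||_{H^1}^2 = (π) + (17*π) = 18*π.


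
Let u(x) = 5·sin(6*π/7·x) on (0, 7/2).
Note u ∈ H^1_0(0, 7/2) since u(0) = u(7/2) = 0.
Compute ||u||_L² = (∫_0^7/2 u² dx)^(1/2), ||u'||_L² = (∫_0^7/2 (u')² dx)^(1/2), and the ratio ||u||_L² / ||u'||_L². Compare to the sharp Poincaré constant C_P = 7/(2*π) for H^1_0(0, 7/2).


||u||_L² / ||u'||_L² = 7/(6*π) < C_P = 7/(2*π).

u(x) = 5·sin(6*π/7·x), so u'(x) = 30*π*cos(6*π*x/7)/7.
Writing u(x) = A·sin(kπx/L) with A = 5 and k = 3, use ∫_0^L sin²(kπx/L) dx = L/2 and ∫_0^L cos²(kπx/L) dx = L/2.
u² = 25·sin²(6*π/7·x) and (u')² = 900*π^2/49·cos²(6*π/7·x), and each of sin², cos² integrates to L/2 = 7/4 over (0, 7/2).
∫_0^7/2 u² dx = 175/4, so ||u||_L² = 5*sqrt(7)/2.
∫_0^7/2 (u')² dx = 225*π^2/7, so ||u'||_L² = 15*sqrt(7)*π/7.
Ratio ||u||_L² / ||u'||_L² = 7/(6*π).
Sharp Poincaré constant on H^1_0(0, 7/2) is C_P = L/π = 7/(2*π), achieved by sin(2*π/7·x).
This is the k = 3 harmonic; the ratio L/(kπ) is strictly less than C_P = L/π, consistent with the sharp inequality ||u||_L² ≤ C_P ||u'||_L².
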